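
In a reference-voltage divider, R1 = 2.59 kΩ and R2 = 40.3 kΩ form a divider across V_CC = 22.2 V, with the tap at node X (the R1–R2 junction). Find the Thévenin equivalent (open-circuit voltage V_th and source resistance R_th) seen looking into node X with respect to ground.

V_th ≈ 20.9 V, R_th ≈ 2.43 kΩ

V_th is the unloaded tap voltage: V_CC · R2/(R1+R2) = 22.2 × 0.9396 = 20.86 V.
With V_CC suppressed (replaced by a short), R_th = R1 ‖ R2 = (2.590 × 40.3)/(2.590 + 40.3) = 2.434 kΩ.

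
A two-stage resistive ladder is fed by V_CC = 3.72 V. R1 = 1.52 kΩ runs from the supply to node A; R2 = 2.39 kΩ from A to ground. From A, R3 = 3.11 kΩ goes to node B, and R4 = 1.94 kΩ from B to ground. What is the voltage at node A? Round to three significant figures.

The second stage (R3 + R4 = 5.050 kΩ) loads node A in parallel with R2.
Effective lower resistance at A: R2 ‖ 5.050 = 1.622 kΩ.
First divider: V_A = V_CC · 1.622/(1.52 + 1.622) = 1.921 V.

V_A ≈ 1.92 V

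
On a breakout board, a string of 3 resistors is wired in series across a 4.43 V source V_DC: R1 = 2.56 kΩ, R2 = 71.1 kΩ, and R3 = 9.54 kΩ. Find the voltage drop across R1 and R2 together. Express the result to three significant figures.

V ≈ 3.92 V

Total series resistance ΣR = 2.56 + 71.1 + 9.54 = 83.20 kΩ.
R_{R1..R2} = 2.56 + 71.1 = 73.66 kΩ.
V = V_DC · R/ΣR = 4.43 × 0.8853 = 3.922 V.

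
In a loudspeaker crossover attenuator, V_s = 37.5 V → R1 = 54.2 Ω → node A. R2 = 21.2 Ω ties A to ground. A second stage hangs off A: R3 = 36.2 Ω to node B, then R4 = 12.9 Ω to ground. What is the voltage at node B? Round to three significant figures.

V_B ≈ 2.11 V

Node A sees R2 in parallel with the series input of stage 2, R3 + R4 = 49.10 Ω.
Effective lower resistance at A: R2 ‖ 49.10 = 14.81 Ω.
V_A = 37.5 × 14.81/(54.2 + 14.81) = 8.046 V.
Stage 2 is unloaded, so V_B = V_A · R4/(R3+R4) = 8.046 × 12.9/49.10 = 2.114 V.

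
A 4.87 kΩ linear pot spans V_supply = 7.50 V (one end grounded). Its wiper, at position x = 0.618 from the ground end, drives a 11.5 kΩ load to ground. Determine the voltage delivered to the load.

Split the track: R_lower = x·R_p = 3.010 kΩ, R_upper = (1−x)·R_p = 1.860 kΩ.
R_L loads the lower segment: effective lower R = 2.385 kΩ.
Loaded-divider output: V_out = 7.50 × 0.5618 = 4.214 V.

V_out ≈ 4.21 V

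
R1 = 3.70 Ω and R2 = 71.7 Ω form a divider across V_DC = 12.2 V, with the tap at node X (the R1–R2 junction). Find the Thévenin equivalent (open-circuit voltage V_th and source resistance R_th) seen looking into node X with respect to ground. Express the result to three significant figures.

V_th is the unloaded tap voltage: V_DC · R2/(R1+R2) = 12.2 × 0.9509 = 11.60 V.
Looking into X with the source shorted: R_th = R1·R2/(R1+R2) = 3.700 × 71.7/75.40 = 3.518 Ω.

V_th ≈ 11.6 V, R_th ≈ 3.52 Ω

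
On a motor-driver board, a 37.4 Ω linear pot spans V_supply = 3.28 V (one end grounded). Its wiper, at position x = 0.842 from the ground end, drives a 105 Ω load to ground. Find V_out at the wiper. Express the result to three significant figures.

The pot divides into 5.909 Ω above the wiper and 31.49 Ω below.
(x·R_p) ‖ R_L = 24.23 Ω.
Loaded-divider output: V_out = 3.28 × 0.8039 = 2.637 V.

V_out ≈ 2.64 V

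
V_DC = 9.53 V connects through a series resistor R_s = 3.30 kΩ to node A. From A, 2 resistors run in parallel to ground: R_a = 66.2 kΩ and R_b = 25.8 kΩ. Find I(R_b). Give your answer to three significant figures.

Parallel bank: R_p = 1/(1/66.2 + 1/25.8) = 18.56 kΩ.
V_A = 9.53 × 18.56/21.86 = 8.092 V.
I(R_b) = V_A / R_b = 8.092/25.8 = 0.3136 mA.

I ≈ 0.314 mA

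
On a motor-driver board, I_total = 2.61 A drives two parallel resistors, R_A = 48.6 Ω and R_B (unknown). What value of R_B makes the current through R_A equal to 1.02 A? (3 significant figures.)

R_B ≈ 31.2 Ω

The fraction through R_A equals R_B/(R_A+R_B).
With f = 0.3908, R_B = R_A · f/(1−f) = 48.6 × 0.6415 = 31.18 Ω.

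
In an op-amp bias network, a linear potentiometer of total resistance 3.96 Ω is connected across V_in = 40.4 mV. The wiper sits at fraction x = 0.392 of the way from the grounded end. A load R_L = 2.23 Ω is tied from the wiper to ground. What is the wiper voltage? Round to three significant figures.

Lower segment x·R_p = 1.552 Ω; upper segment (1−x)·R_p = 2.408 Ω.
(x·R_p) ‖ R_L = 0.9152 Ω.
Loaded-divider output: V_out = 40.4 × 0.2754 = 11.13 mV.
(Unloaded: V_out = x·V_in = 15.8 mV.)

V_out ≈ 11.1 mV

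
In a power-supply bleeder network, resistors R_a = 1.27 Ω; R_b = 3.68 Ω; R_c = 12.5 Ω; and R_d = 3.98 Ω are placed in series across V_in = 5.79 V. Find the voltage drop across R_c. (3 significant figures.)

ΣR = 1.27 + 3.68 + 12.5 + 3.98 = 21.43 Ω.
Voltage divider: V = V_in · (12.50 / 21.43) = 5.79 × 0.5833 = 3.377 V.

V ≈ 3.38 V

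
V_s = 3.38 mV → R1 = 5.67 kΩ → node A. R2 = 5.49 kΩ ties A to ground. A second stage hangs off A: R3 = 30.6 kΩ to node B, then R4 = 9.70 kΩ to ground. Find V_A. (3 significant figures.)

The second stage (R3 + R4 = 40.30 kΩ) loads node A in parallel with R2.
Effective lower resistance at A: R2 ‖ 40.30 = 4.832 kΩ.
V_A = 3.38 × 4.832/(5.67 + 4.832) = 1.555 mV.

V_A ≈ 1.56 mV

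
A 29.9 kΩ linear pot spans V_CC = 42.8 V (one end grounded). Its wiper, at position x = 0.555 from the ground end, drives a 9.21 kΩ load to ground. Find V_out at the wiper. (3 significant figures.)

V_out ≈ 13.2 V

Split the track: R_lower = x·R_p = 16.59 kΩ, R_upper = (1−x)·R_p = 13.31 kΩ.
R_L loads the lower segment: effective lower R = 5.923 kΩ.
Loaded-divider output: V_out = 42.8 × 0.3080 = 13.18 V.
(Unloaded: V_out = x·V_CC = 23.8 V.)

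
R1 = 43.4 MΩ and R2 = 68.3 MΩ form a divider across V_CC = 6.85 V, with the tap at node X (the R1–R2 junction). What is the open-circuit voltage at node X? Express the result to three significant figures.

V_th is the unloaded tap voltage: V_CC · R2/(R1+R2) = 6.85 × 0.6115 = 4.188 V.

V_th ≈ 4.19 V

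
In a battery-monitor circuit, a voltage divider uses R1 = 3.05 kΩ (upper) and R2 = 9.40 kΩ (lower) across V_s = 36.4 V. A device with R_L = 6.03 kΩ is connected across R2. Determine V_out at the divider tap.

R2 ‖ R_L = (9.40 × 6.03)/(9.40 + 6.03) = 3.673 kΩ.
Now apply the divider: V_out = 36.4 × 0.5464 = 19.89 V.
(Unloaded it would be 27.5 V; the load pulls it down.)

V_out ≈ 19.9 V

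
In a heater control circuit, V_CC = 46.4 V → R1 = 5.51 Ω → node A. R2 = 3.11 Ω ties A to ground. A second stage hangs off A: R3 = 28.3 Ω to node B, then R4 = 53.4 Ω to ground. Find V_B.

Looking into the second stage from A: R3 + R4 = 81.70 Ω appears in parallel with R2.
Effective lower resistance at A: R2 ‖ 81.70 = 2.996 Ω.
V_A = 46.4 × 2.996/(5.51 + 2.996) = 16.34 V.
V_B = V_A × 0.6536 = 10.68 V.

V_B ≈ 10.7 V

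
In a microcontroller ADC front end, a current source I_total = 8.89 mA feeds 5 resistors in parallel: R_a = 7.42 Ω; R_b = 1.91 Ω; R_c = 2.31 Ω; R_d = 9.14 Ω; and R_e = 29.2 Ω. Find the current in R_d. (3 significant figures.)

I ≈ 0.788 mA

Conductances: ΣG = 1/7.42 + 1/1.91 + 1/2.31 + 1/9.14 + 1/29.2 = 1.235 (1/Ω).
R_d takes the fraction G_k/ΣG = 0.1094/1.235 = 0.08860, so I = 8.89 × 0.08860 = 0.7876 mA.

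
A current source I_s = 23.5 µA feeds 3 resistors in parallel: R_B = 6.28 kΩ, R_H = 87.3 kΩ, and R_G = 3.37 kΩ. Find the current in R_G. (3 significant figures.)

I ≈ 14.9 µA

Total conductance ΣG = 1/6.28 + 1/87.3 + 1/3.37 = 0.4674 (units of 1/kΩ).
R_G takes the fraction G_k/ΣG = 0.2967/0.4674 = 0.6348, so I = 23.5 × 0.6348 = 14.92 µA.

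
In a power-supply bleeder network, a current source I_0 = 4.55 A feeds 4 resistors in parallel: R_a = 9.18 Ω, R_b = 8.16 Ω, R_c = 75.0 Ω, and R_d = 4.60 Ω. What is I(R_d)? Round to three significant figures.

I ≈ 2.14 A

Conductances: ΣG = 1/9.18 + 1/8.16 + 1/75.0 + 1/4.60 = 0.4622 (1/Ω).
Current divider: I(R_d) = I_0 · G_k/ΣG = 4.55 × (0.2174/0.4622) = 4.55 × 0.4703 = 2.140 A.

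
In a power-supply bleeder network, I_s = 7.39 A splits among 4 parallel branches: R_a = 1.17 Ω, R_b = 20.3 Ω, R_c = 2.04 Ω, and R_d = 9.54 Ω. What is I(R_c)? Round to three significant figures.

Conductances: ΣG = 1/1.17 + 1/20.3 + 1/2.04 + 1/9.54 = 1.499 (1/Ω).
Current divider: I(R_c) = I_s · G_k/ΣG = 7.39 × (0.4902/1.499) = 7.39 × 0.3270 = 2.417 A.

I ≈ 2.42 A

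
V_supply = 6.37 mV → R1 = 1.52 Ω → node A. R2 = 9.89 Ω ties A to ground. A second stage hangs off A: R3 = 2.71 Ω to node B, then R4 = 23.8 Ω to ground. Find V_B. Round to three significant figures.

Node A sees R2 in parallel with the series input of stage 2, R3 + R4 = 26.51 Ω.
R2 ‖ (R3+R4) = 7.203 Ω.
So V_A = 6.37 × 0.8257 = 5.260 mV.
V_B = V_A × 0.8978 = 4.722 mV.

V_B ≈ 4.72 mV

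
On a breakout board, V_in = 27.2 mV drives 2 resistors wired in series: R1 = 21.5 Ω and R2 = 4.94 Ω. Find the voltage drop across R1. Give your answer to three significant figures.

V ≈ 22.1 mV

Total series resistance ΣR = 21.5 + 4.94 = 26.44 Ω.
Voltage divider: V = V_in · (21.50 / 26.44) = 27.2 × 0.8132 = 22.12 mV.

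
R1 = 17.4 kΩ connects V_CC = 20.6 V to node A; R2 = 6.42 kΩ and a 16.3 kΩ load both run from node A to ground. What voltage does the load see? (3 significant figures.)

R2 ‖ R_L = (6.42 × 16.3)/(6.42 + 16.3) = 4.606 kΩ.
Then V_out = V_CC · R2'/(R1 + R2') = 20.6 × 4.606/22.01 = 4.312 V.
(Unloaded it would be 5.55 V; the load pulls it down.)

V_out ≈ 4.31 V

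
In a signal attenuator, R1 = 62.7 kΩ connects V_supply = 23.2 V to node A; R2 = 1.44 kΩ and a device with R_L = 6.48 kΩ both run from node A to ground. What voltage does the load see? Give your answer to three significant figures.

First combine the lower leg with the load: R2 ‖ R_L = 1.178 kΩ.
Now apply the divider: V_out = 23.2 × 0.01844 = 0.4279 V.

V_out ≈ 0.428 V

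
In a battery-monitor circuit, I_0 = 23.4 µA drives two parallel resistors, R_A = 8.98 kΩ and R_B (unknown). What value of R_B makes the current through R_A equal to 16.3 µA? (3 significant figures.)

R_B ≈ 20.6 kΩ

Two-branch current divider: I_A = I_0 · R_B/(R_A + R_B).
16.3/23.4 = R_B/(R_A + R_B) → R_B = R_A · (0.6966)/(1 − 0.6966) = 8.98 × 2.296 = 20.62 kΩ.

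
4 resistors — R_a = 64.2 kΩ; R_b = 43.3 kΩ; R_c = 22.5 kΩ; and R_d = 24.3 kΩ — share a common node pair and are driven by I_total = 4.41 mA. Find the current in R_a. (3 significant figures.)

I ≈ 0.553 mA

ΣG = 1/64.2 + 1/43.3 + 1/22.5 + 1/24.3 = 0.1243.
Current divider: I(R_a) = I_total · G_k/ΣG = 4.41 × (0.01558/0.1243) = 4.41 × 0.1253 = 0.5528 mA.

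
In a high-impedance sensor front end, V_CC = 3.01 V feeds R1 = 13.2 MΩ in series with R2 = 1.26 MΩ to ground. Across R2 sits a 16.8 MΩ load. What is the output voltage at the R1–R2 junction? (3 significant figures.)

V_out ≈ 0.245 V

R2 ‖ R_L = (1.26 × 16.8)/(1.26 + 16.8) = 1.172 MΩ.
Then V_out = V_CC · R2'/(R1 + R2') = 3.01 × 1.172/14.37 = 0.2455 V.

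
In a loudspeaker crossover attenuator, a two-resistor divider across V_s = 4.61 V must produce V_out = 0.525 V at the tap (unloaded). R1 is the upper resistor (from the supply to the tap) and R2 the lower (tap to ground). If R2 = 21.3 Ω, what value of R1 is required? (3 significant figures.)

The divider ratio is R2/(R1+R2) = 0.525/4.61 = 0.1139.
So R1 = R2 · (V_s/V_out − 1) = 21.3 × (4.61/0.525 − 1) = 21.3 × 7.781 = 165.7 Ω.

R1 ≈ 166 Ω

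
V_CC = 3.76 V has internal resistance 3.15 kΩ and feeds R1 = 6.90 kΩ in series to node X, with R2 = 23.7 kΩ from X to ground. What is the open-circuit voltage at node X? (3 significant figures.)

V_th ≈ 2.64 V

R1' = 3.15 + 6.90 = 10.05 kΩ (source resistance + R1).
V_th is the unloaded tap voltage: V_CC · R2/(R1'+R2) = 3.76 × 0.7022 = 2.640 V.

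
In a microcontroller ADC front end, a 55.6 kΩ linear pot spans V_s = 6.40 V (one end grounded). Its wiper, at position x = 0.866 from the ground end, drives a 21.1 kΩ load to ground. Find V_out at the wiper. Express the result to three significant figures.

Split the track: R_lower = x·R_p = 48.15 kΩ, R_upper = (1−x)·R_p = 7.450 kΩ.
(x·R_p) ‖ R_L = 14.67 kΩ.
Loaded-divider output: V_out = 6.40 × 0.6632 = 4.244 V.

V_out ≈ 4.24 V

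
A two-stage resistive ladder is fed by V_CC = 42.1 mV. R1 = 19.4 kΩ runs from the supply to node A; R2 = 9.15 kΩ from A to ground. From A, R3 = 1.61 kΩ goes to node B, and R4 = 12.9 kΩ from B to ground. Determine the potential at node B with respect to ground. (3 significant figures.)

Node A sees R2 in parallel with the series input of stage 2, R3 + R4 = 14.51 kΩ.
R2 ‖ (R3+R4) = 5.611 kΩ.
So V_A = 42.1 × 0.2244 = 9.445 mV.
V_B = V_A × 0.8890 = 8.397 mV.

V_B ≈ 8.40 mV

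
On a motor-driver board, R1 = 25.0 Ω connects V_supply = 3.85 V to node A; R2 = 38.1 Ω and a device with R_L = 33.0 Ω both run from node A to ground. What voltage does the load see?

R2 ‖ R_L = (38.1 × 33.0)/(38.1 + 33.0) = 17.68 Ω.
Voltage divider with the loaded lower leg: V_out = 3.85 × 17.68/(25.0 + 17.68) = 3.85 × 0.4143 = 1.595 V.

V_out ≈ 1.60 V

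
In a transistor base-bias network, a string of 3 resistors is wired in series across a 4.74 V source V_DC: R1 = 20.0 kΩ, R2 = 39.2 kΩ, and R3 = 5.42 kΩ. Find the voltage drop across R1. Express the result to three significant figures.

Total series resistance ΣR = 20.0 + 39.2 + 5.42 = 64.62 kΩ.
V = V_DC · R/ΣR = 4.74 × 0.3095 = 1.467 V.

V ≈ 1.47 V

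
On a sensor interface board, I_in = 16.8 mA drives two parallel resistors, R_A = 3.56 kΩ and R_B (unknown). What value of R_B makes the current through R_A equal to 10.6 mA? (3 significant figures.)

R_B ≈ 6.09 kΩ

In a two-way split, I_A/I_in = R_B/(R_A + R_B).
10.6/16.8 = R_B/(R_A + R_B) → R_B = R_A · (0.6310)/(1 − 0.6310) = 3.56 × 1.710 = 6.086 kΩ.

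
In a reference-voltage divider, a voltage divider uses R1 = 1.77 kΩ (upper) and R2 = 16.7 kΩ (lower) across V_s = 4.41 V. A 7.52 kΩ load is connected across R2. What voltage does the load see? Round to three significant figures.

The load sits in parallel with R2, giving an effective lower resistance R2' = R2·R_L/(R2+R_L) = 5.185 kΩ.
Then V_out = V_s · R2'/(R1 + R2') = 4.41 × 5.185/6.955 = 3.288 V.

V_out ≈ 3.29 V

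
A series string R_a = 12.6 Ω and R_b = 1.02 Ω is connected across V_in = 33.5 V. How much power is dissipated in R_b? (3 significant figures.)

ΣR = 13.62 Ω → I = 33.5/13.62 = 2.460 A.
V(R_b) = I·R = 2.509 V; P = V·I = 2.509 × 2.460 = 6.171 W.

P ≈ 6.17 W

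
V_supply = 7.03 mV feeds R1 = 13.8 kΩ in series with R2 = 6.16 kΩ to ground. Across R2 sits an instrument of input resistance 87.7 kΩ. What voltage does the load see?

First combine the lower leg with the load: R2 ‖ R_L = 5.756 kΩ.
Now apply the divider: V_out = 7.03 × 0.2943 = 2.069 mV.
(Unloaded it would be 2.17 mV; the load pulls it down.)

V_out ≈ 2.07 mV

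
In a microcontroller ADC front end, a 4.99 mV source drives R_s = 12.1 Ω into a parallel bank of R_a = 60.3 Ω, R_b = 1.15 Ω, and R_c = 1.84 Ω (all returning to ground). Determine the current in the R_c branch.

I ≈ 0.148 mA

Equivalent of the parallel group: R_p = 0.6995 Ω.
V_A = 4.99 × 0.6995/12.80 = 0.2727 mV.
I(R_c) = V_A / R_c = 0.2727/1.84 = 0.1482 mA.
(Equivalently: I_total = 0.3899 mA, then current-divider fraction G_k/ΣG = 0.3802.)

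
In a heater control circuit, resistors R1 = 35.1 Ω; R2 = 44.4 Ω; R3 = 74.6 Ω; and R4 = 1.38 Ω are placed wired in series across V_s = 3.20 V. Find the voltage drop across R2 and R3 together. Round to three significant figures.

Series total: ΣR = 35.1 + 44.4 + 74.6 + 1.38 = 155.5 Ω.
R_{R2..R3} = 44.4 + 74.6 = 119.0 Ω.
By the voltage-divider rule, V = 3.20 × 119.0/155.5 = 2.449 V.

V ≈ 2.45 V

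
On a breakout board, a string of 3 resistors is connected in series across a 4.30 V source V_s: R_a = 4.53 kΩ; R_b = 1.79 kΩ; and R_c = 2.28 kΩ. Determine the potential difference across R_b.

Series total: ΣR = 4.53 + 1.79 + 2.28 = 8.600 kΩ.
V = V_s · R/ΣR = 4.30 × 0.2081 = 0.8950 V.

V ≈ 0.895 V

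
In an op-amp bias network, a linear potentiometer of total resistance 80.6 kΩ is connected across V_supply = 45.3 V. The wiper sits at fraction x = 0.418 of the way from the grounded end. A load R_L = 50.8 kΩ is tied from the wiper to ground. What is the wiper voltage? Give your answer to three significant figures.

Split the track: R_lower = x·R_p = 33.69 kΩ, R_upper = (1−x)·R_p = 46.91 kΩ.
R_L loads the lower segment: effective lower R = 20.26 kΩ.
Loaded-divider output: V_out = 45.3 × 0.3016 = 13.66 V.
(Unloaded: V_out = x·V_supply = 18.9 V.)

V_out ≈ 13.7 V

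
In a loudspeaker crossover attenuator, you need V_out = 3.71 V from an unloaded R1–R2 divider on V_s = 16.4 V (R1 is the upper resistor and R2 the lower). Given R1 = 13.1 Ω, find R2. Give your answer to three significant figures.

V_out/V_s = R2/(R1+R2) = 0.2262.
So R2 = R1 · V_out/(V_s − V_out) = 13.1 × 3.71/(16.4 − 3.71) = 13.1 × 0.2924 = 3.830 Ω.

R2 ≈ 3.83 Ω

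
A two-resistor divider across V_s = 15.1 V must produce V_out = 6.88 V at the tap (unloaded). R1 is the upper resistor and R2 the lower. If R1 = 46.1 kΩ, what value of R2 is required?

V_out/V_s = R2/(R1+R2) = 0.4556.
So R2 = R1 · V_out/(V_s − V_out) = 46.1 × 6.88/(15.1 − 6.88) = 46.1 × 0.8370 = 38.58 kΩ.

R2 ≈ 38.6 kΩ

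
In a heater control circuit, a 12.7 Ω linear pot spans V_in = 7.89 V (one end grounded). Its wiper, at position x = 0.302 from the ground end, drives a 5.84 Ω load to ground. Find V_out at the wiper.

Lower segment x·R_p = 3.835 Ω; upper segment (1−x)·R_p = 8.865 Ω.
Lower segment in parallel with the load: 3.835 ‖ 5.84 = 2.315 Ω.
Then V_out = V_in · 2.315/(8.865 + 2.315) = 1.634 V.

V_out ≈ 1.63 V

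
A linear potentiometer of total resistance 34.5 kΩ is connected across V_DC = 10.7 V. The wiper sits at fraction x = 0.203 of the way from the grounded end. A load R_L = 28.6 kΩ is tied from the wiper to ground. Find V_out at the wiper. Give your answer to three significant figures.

V_out ≈ 1.82 V

Lower segment x·R_p = 7.004 kΩ; upper segment (1−x)·R_p = 27.50 kΩ.
(x·R_p) ‖ R_L = 5.626 kΩ.
Then V_out = V_DC · 5.626/(27.50 + 5.626) = 1.817 V.
(Unloaded: V_out = x·V_DC = 2.17 V.)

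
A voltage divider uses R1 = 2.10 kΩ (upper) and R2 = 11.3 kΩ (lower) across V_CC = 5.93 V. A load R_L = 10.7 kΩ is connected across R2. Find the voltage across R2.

First combine the lower leg with the load: R2 ‖ R_L = 5.496 kΩ.
Voltage divider with the loaded lower leg: V_out = 5.93 × 5.496/(2.10 + 5.496) = 5.93 × 0.7235 = 4.291 V.

V_out ≈ 4.29 V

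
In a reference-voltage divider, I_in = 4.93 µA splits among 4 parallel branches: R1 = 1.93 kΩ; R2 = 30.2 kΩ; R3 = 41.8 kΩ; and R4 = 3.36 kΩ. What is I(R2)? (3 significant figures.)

Conductances: ΣG = 1/1.93 + 1/30.2 + 1/41.8 + 1/3.36 = 0.8728 (1/kΩ).
Current divider: I(R2) = I_in · G_k/ΣG = 4.93 × (0.03311/0.8728) = 4.93 × 0.03794 = 0.1870 µA.

I ≈ 0.187 µA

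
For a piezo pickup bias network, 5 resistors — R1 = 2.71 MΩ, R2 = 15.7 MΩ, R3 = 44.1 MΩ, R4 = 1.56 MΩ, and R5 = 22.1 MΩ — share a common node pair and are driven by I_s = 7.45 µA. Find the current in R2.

I ≈ 0.416 µA

Conductances: ΣG = 1/2.71 + 1/15.7 + 1/44.1 + 1/1.56 + 1/22.1 = 1.142 (1/MΩ).
R2 takes the fraction G_k/ΣG = 0.06369/1.142 = 0.05579, so I = 7.45 × 0.05579 = 0.4156 µA.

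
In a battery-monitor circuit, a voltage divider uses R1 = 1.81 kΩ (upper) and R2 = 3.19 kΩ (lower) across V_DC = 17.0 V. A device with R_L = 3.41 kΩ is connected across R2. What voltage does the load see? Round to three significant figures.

First combine the lower leg with the load: R2 ‖ R_L = 1.648 kΩ.
Now apply the divider: V_out = 17.0 × 0.4766 = 8.102 V.
(Unloaded it would be 10.8 V; the load pulls it down.)

V_out ≈ 8.10 V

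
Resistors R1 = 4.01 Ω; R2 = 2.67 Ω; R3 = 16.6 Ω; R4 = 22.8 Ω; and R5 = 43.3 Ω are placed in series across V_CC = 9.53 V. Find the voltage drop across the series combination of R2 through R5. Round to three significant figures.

V ≈ 9.10 V

Series total: ΣR = 4.01 + 2.67 + 16.6 + 22.8 + 43.3 = 89.38 Ω.
R_{R2..R5} = 2.67 + 16.6 + 22.8 + 43.3 = 85.37 Ω.
Voltage divider: V = V_CC · (85.37 / 89.38) = 9.53 × 0.9551 = 9.102 V.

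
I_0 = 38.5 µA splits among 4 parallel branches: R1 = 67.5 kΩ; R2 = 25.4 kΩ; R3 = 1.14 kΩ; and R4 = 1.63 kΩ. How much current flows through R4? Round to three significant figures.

I ≈ 15.3 µA

Conductances: ΣG = 1/67.5 + 1/25.4 + 1/1.14 + 1/1.63 = 1.545 (1/kΩ).
R4 takes the fraction G_k/ΣG = 0.6135/1.545 = 0.3971, so I = 38.5 × 0.3971 = 15.29 µA.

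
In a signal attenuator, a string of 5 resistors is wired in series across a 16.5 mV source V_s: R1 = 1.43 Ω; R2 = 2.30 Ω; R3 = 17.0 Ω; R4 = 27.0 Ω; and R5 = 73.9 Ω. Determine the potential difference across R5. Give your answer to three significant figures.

V ≈ 10.0 mV

ΣR = 1.43 + 2.30 + 17.0 + 27.0 + 73.9 = 121.6 Ω.
Voltage divider: V = V_s · (73.90 / 121.6) = 16.5 × 0.6076 = 10.03 mV.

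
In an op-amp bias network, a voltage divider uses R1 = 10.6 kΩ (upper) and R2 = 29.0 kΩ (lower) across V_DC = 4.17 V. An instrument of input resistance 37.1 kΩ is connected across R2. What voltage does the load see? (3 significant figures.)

V_out ≈ 2.53 V

R2 ‖ R_L = (29.0 × 37.1)/(29.0 + 37.1) = 16.28 kΩ.
Now apply the divider: V_out = 4.17 × 0.6056 = 2.525 V.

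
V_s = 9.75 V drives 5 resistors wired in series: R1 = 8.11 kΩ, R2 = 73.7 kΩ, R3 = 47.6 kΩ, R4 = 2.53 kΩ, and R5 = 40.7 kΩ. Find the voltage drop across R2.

V ≈ 4.16 V

Total series resistance ΣR = 8.11 + 73.7 + 47.6 + 2.53 + 40.7 = 172.6 kΩ.
Voltage divider: V = V_s · (73.70 / 172.6) = 9.75 × 0.4269 = 4.162 V.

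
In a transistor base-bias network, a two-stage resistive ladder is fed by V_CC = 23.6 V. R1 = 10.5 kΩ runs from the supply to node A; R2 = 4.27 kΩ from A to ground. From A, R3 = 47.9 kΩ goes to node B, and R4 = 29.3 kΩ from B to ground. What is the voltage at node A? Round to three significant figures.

Looking into the second stage from A: R3 + R4 = 77.20 kΩ appears in parallel with R2.
R2 ‖ (R3+R4) = 4.046 kΩ.
V_A = 23.6 × 4.046/(10.5 + 4.046) = 6.565 V.

V_A ≈ 6.56 V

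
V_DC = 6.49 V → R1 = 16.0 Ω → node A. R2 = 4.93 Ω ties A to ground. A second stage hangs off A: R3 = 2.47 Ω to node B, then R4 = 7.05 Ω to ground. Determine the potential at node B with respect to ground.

V_B ≈ 0.811 V

Node A sees R2 in parallel with the series input of stage 2, R3 + R4 = 9.520 Ω.
Effective lower resistance at A: R2 ‖ 9.520 = 3.248 Ω.
So V_A = 6.49 × 0.1687 = 1.095 V.
Then the unloaded second divider: V_B = V_A × R4/(R3+R4) = 1.095 × 0.7405 = 0.8110 V.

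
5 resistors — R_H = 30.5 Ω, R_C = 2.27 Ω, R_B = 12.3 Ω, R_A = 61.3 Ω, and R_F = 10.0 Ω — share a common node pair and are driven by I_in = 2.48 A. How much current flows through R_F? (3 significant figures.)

I ≈ 0.370 A

Total conductance ΣG = 1/30.5 + 1/2.27 + 1/12.3 + 1/61.3 + 1/10.0 = 0.6709 (units of 1/Ω).
Current divider: I(R_F) = I_in · G_k/ΣG = 2.48 × (0.1000/0.6709) = 2.48 × 0.1490 = 0.3696 A.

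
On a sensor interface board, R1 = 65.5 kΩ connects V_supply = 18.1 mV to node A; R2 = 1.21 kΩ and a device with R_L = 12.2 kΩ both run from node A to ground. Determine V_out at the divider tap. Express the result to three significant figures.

V_out ≈ 0.299 mV

R2 ‖ R_L = (1.21 × 12.2)/(1.21 + 12.2) = 1.101 kΩ.
Voltage divider with the loaded lower leg: V_out = 18.1 × 1.101/(65.5 + 1.101) = 18.1 × 0.01653 = 0.2992 mV.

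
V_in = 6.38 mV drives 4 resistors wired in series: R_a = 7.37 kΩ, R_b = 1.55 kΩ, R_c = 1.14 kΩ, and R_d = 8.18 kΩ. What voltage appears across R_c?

Total series resistance ΣR = 7.37 + 1.55 + 1.14 + 8.18 = 18.24 kΩ.
V = V_in · R/ΣR = 6.38 × 0.06250 = 0.3987 mV.

V ≈ 0.399 mV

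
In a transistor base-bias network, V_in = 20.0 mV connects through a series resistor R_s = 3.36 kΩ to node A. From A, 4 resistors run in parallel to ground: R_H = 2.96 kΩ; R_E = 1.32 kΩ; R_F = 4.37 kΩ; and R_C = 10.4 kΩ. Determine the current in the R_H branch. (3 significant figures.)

Parallel bank: R_p = 1/(1/2.96 + 1/1.32 + 1/4.37 + 1/10.4) = 0.7040 kΩ.
V_A by voltage divider: V_A = 20.0 × 0.7040/(3.36 + 0.7040) = 3.465 mV.
I(R_H) = V_A / R_H = 3.465/2.96 = 1.170 µA.

I ≈ 1.17 µA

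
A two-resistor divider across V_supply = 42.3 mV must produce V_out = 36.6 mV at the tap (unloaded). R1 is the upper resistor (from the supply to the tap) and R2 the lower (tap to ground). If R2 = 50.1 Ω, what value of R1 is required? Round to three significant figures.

The divider ratio is R2/(R1+R2) = 36.6/42.3 = 0.8652.
Rearranging, R1 = R2·(1−k)/k = 50.1 × 0.1557 = 7.802 Ω.

R1 ≈ 7.80 Ω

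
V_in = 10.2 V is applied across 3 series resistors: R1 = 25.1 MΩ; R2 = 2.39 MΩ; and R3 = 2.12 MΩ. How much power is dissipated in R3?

P ≈ 0.252 µW

ΣR = 29.61 MΩ → I = 10.2/29.61 = 0.3445 µA.
V(R3) = I·R = 0.7303 V; P = V·I = 0.7303 × 0.3445 = 0.2516 µW.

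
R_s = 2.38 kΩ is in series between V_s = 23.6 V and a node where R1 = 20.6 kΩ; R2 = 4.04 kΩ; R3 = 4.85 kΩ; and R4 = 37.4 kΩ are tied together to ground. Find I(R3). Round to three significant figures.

I ≈ 2.15 mA

Equivalent of the parallel group: R_p = 1.890 kΩ.
Node voltage V_A = V_s · R_p/(R_s + R_p) = 23.6 × 0.4427 = 10.45 V.
Branch current I = V_A/R3 = 10.45/4.85 = 2.154 mA.
(Check via current divider: I_total = 5.526 mA; share G_k/ΣG = 0.3898 → same result.)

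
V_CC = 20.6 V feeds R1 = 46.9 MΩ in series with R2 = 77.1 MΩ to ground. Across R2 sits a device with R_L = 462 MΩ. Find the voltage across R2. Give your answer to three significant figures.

V_out ≈ 12.0 V

The load sits in parallel with R2, giving an effective lower resistance R2' = R2·R_L/(R2+R_L) = 66.07 MΩ.
Voltage divider with the loaded lower leg: V_out = 20.6 × 66.07/(46.9 + 66.07) = 20.6 × 0.5849 = 12.05 V.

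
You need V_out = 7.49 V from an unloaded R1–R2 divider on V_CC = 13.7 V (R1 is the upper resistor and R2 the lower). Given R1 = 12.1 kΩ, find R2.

V_out/V_CC = R2/(R1+R2) = 0.5467.
Rearranging, R2 = R1·k/(1−k) = 12.1 × 1.206 = 14.59 kΩ.

R2 ≈ 14.6 kΩ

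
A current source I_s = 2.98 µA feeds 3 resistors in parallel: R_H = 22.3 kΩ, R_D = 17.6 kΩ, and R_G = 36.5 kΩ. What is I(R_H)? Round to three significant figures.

Conductances: ΣG = 1/22.3 + 1/17.6 + 1/36.5 = 0.1291 (1/kΩ).
R_H takes the fraction G_k/ΣG = 0.04484/0.1291 = 0.3475, so I = 2.98 × 0.3475 = 1.035 µA.

I ≈ 1.04 µA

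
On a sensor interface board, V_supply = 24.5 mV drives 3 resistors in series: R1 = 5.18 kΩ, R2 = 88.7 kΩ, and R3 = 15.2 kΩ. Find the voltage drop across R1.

Series total: ΣR = 5.18 + 88.7 + 15.2 = 109.1 kΩ.
Voltage divider: V = V_supply · (5.180 / 109.1) = 24.5 × 0.04749 = 1.163 mV.

V ≈ 1.16 mV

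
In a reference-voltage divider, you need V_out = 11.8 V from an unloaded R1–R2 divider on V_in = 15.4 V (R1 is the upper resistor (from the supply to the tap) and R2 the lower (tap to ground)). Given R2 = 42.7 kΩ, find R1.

R1 ≈ 13.0 kΩ

The divider ratio is R2/(R1+R2) = 11.8/15.4 = 0.7662.
So R1 = R2 · (V_in/V_out − 1) = 42.7 × (15.4/11.8 − 1) = 42.7 × 0.3051 = 13.03 kΩ.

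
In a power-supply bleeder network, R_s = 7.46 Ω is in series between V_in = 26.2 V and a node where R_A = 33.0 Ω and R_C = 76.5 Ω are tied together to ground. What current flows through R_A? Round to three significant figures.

I ≈ 0.600 A

Equivalent of the parallel group: R_p = 23.05 Ω.
V_A by voltage divider: V_A = 26.2 × 23.05/(7.46 + 23.05) = 19.79 V.
I(R_A) = V_A / R_A = 19.79/33.0 = 0.5998 A.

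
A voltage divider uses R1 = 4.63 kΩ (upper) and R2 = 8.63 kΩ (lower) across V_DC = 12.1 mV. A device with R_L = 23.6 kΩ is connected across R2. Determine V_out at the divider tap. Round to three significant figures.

First combine the lower leg with the load: R2 ‖ R_L = 6.319 kΩ.
Now apply the divider: V_out = 12.1 × 0.5771 = 6.983 mV.
(Unloaded it would be 7.88 mV; the load pulls it down.)

V_out ≈ 6.98 mV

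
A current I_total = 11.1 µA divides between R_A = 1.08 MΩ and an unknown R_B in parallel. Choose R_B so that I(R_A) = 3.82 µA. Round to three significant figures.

R_B ≈ 0.567 MΩ

In a two-way split, I_A/I_total = R_B/(R_A + R_B).
3.82/11.1 = R_B/(R_A + R_B) → R_B = R_A · (0.3441)/(1 − 0.3441) = 1.08 × 0.5247 = 0.5667 MΩ.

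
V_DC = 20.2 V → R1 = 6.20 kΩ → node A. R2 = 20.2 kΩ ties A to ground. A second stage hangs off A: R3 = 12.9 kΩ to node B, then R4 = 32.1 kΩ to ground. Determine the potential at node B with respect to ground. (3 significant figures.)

Looking into the second stage from A: R3 + R4 = 45.00 kΩ appears in parallel with R2.
R2 ‖ (R3+R4) = 13.94 kΩ.
V_A = 20.2 × 13.94/(6.20 + 13.94) = 13.98 V.
Then the unloaded second divider: V_B = V_A × R4/(R3+R4) = 13.98 × 0.7133 = 9.974 V.

V_B ≈ 9.97 V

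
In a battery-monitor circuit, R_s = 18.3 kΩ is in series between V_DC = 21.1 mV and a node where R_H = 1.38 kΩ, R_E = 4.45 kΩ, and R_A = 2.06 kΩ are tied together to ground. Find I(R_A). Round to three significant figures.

Combine the parallel branches: R_p = (1/1.38 + 1/4.45 + 1/2.06)⁻¹ = 0.6970 kΩ.
V_A by voltage divider: V_A = 21.1 × 0.6970/(18.3 + 0.6970) = 0.7741 mV.
I(R_A) = V_A / R_A = 0.7741/2.06 = 0.3758 µA.
(Check via current divider: I_total = 1.111 µA; share G_k/ΣG = 0.3383 → same result.)

I ≈ 0.376 µA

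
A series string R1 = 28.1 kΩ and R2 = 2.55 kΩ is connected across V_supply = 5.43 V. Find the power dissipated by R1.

Series current I = V_supply/ΣR = 5.43/30.65 = 0.1772 mA.
P(R1) = I²·R1 = (0.1772)² × 28.1 = 0.8820 mW.

P ≈ 0.882 mW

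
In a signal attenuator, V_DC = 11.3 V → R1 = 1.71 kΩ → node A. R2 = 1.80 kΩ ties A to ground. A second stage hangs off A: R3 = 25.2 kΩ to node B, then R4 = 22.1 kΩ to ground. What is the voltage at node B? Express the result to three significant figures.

The second stage (R3 + R4 = 47.30 kΩ) loads node A in parallel with R2.
R2 ‖ (R3+R4) = 1.734 kΩ.
V_A = 11.3 × 1.734/(1.71 + 1.734) = 5.689 V.
Stage 2 is unloaded, so V_B = V_A · R4/(R3+R4) = 5.689 × 22.1/47.30 = 2.658 V.

V_B ≈ 2.66 V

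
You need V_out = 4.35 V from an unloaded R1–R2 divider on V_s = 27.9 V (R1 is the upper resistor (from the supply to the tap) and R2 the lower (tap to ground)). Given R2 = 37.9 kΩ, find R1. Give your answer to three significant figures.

The divider ratio is R2/(R1+R2) = 4.35/27.9 = 0.1559.
Rearranging, R1 = R2·(1−k)/k = 37.9 × 5.414 = 205.2 kΩ.

R1 ≈ 205 kΩ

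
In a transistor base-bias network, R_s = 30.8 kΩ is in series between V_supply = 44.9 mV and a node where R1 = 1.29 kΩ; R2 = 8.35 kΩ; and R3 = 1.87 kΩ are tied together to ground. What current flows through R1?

Combine the parallel branches: R_p = (1/1.29 + 1/8.35 + 1/1.87)⁻¹ = 0.6994 kΩ.
V_A by voltage divider: V_A = 44.9 × 0.6994/(30.8 + 0.6994) = 0.9970 mV.
Branch current I = V_A/R1 = 0.9970/1.29 = 0.7729 µA.

I ≈ 0.773 µA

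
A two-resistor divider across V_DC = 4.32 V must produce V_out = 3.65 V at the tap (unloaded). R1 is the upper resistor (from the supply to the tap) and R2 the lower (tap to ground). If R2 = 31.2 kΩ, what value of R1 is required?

Required fraction k = V_out/V_DC = 0.8449.
R1 = R2·(1/k − 1) = 31.2 × 0.1836 = 5.727 kΩ.

R1 ≈ 5.73 kΩ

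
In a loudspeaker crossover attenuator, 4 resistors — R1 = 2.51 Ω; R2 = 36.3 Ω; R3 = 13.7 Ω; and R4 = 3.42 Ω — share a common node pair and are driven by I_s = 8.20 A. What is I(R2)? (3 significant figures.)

Total conductance ΣG = 1/2.51 + 1/36.3 + 1/13.7 + 1/3.42 = 0.7913 (units of 1/Ω).
R2 takes the fraction G_k/ΣG = 0.02755/0.7913 = 0.03481, so I = 8.20 × 0.03481 = 0.2855 A.

I ≈ 0.285 A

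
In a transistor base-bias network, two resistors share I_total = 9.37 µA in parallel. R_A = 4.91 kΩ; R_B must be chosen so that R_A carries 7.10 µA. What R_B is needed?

R_B ≈ 15.4 kΩ

In a two-way split, I_A/I_total = R_B/(R_A + R_B).
7.10/9.37 = R_B/(R_A + R_B) → R_B = R_A · (0.7577)/(1 − 0.7577) = 4.91 × 3.128 = 15.36 kΩ.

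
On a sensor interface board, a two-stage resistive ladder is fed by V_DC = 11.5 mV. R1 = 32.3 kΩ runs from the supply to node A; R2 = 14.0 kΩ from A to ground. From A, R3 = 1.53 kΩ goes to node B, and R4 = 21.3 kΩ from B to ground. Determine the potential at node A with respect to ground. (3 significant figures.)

V_A ≈ 2.44 mV

Looking into the second stage from A: R3 + R4 = 22.83 kΩ appears in parallel with R2.
R2 ‖ (R3+R4) = 8.678 kΩ.
So V_A = 11.5 × 0.2118 = 2.435 mV.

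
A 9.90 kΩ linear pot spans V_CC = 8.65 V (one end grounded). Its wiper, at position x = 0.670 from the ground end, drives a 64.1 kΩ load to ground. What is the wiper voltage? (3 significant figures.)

Split the track: R_lower = x·R_p = 6.633 kΩ, R_upper = (1−x)·R_p = 3.267 kΩ.
R_L loads the lower segment: effective lower R = 6.011 kΩ.
V_out = 8.65 × 6.011/(3.267 + 6.011) = 5.604 V.

V_out ≈ 5.60 V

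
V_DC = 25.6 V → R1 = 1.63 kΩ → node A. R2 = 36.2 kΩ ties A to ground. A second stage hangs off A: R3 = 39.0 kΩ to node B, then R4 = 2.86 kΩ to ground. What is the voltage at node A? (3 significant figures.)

V_A ≈ 23.6 V

Node A sees R2 in parallel with the series input of stage 2, R3 + R4 = 41.86 kΩ.
Effective lower resistance at A: R2 ‖ 41.86 = 19.41 kΩ.
So V_A = 25.6 × 0.9225 = 23.62 V.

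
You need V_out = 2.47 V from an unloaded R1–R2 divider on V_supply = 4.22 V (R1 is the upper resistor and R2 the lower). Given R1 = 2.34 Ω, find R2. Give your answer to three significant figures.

R2 ≈ 3.30 Ω

Required fraction k = V_out/V_supply = 0.5853.
Rearranging, R2 = R1·k/(1−k) = 2.34 × 1.411 = 3.303 Ω.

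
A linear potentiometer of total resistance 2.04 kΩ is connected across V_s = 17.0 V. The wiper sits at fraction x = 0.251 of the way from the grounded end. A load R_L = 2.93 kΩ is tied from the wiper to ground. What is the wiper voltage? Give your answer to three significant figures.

V_out ≈ 3.77 V

The pot divides into 1.528 kΩ above the wiper and 0.5120 kΩ below.
Lower segment in parallel with the load: 0.5120 ‖ 2.93 = 0.4359 kΩ.
Loaded-divider output: V_out = 17.0 × 0.2219 = 3.773 V.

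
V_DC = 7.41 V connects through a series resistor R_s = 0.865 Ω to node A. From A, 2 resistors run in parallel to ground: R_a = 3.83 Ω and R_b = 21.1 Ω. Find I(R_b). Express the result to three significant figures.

I ≈ 0.277 A

Parallel bank: R_p = 1/(1/3.83 + 1/21.1) = 3.242 Ω.
V_A = 7.41 × 3.242/4.107 = 5.849 V.
I(R_b) = V_A / R_b = 5.849/21.1 = 0.2772 A.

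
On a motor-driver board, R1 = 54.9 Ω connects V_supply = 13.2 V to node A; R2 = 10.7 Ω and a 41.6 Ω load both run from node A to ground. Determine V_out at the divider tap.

V_out ≈ 1.77 V

R2 ‖ R_L = (10.7 × 41.6)/(10.7 + 41.6) = 8.511 Ω.
Then V_out = V_supply · R2'/(R1 + R2') = 13.2 × 8.511/63.41 = 1.772 V.
(Unloaded it would be 2.15 V; the load pulls it down.)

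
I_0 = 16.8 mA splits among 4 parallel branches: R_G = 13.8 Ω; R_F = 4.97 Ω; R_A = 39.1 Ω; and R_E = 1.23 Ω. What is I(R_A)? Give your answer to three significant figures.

I ≈ 0.386 mA

Total conductance ΣG = 1/13.8 + 1/4.97 + 1/39.1 + 1/1.23 = 1.112 (units of 1/Ω).
R_A takes the fraction G_k/ΣG = 0.02558/1.112 = 0.02299, so I = 16.8 × 0.02299 = 0.3863 mA.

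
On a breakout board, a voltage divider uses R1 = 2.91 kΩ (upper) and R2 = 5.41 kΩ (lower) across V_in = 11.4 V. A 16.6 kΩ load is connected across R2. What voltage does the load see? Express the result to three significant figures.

The load sits in parallel with R2, giving an effective lower resistance R2' = R2·R_L/(R2+R_L) = 4.080 kΩ.
Now apply the divider: V_out = 11.4 × 0.5837 = 6.654 V.

V_out ≈ 6.65 V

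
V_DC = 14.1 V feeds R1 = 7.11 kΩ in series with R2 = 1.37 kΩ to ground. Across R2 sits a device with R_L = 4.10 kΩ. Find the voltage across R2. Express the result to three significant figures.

V_out ≈ 1.78 V

R2 ‖ R_L = (1.37 × 4.10)/(1.37 + 4.10) = 1.027 kΩ.
Voltage divider with the loaded lower leg: V_out = 14.1 × 1.027/(7.11 + 1.027) = 14.1 × 0.1262 = 1.779 V.
(Unloaded it would be 2.28 V; the load pulls it down.)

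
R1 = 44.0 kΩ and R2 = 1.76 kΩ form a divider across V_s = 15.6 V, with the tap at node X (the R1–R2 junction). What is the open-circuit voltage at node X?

With X open, the divider is unloaded: V_th = 15.6 × 1.76/45.76 = 0.6000 V.

V_th ≈ 0.600 V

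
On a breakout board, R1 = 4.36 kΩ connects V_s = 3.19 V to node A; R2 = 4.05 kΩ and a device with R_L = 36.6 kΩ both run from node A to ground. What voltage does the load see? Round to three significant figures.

V_out ≈ 1.45 V

R2 ‖ R_L = (4.05 × 36.6)/(4.05 + 36.6) = 3.646 kΩ.
Then V_out = V_s · R2'/(R1 + R2') = 3.19 × 3.646/8.006 = 1.453 V.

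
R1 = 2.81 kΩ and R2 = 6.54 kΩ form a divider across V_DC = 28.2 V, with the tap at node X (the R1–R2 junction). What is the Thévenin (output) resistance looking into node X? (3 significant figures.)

R_th ≈ 1.97 kΩ

Zeroing V_DC shorts the top of R1 to ground, so R_th = R1 ‖ R2 = 1.965 kΩ.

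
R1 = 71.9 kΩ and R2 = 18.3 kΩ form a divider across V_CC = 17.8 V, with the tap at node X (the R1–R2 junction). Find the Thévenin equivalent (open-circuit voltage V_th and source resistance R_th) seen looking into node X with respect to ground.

With X open, the divider is unloaded: V_th = 17.8 × 18.3/90.20 = 3.611 V.
Looking into X with the source shorted: R_th = R1·R2/(R1+R2) = 71.90 × 18.3/90.20 = 14.59 kΩ.

V_th ≈ 3.61 V, R_th ≈ 14.6 kΩ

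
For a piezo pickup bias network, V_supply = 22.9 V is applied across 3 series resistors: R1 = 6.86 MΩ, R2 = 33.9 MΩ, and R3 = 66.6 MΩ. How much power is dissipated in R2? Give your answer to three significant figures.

P ≈ 1.54 µW

The common current is I = 22.9/107.4 = 0.2133 µA.
P = I²R = 0.04550 × 33.9 = 1.542 µW.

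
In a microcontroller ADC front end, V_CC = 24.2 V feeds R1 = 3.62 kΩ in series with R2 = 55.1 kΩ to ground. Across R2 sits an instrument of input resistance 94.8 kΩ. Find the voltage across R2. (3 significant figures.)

V_out ≈ 21.9 V

First combine the lower leg with the load: R2 ‖ R_L = 34.85 kΩ.
Voltage divider with the loaded lower leg: V_out = 24.2 × 34.85/(3.62 + 34.85) = 24.2 × 0.9059 = 21.92 V.
(Unloaded it would be 22.7 V; the load pulls it down.)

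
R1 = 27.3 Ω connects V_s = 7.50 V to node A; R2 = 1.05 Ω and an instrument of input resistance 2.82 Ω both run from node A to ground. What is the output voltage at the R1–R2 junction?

R2 ‖ R_L = (1.05 × 2.82)/(1.05 + 2.82) = 0.7651 Ω.
Then V_out = V_s · R2'/(R1 + R2') = 7.50 × 0.7651/28.07 = 0.2045 V.

V_out ≈ 0.204 V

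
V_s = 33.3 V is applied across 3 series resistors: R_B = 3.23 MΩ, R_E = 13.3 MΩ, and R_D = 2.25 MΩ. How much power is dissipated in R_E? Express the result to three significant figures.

Series current I = V_s/ΣR = 33.3/18.78 = 1.773 µA.
P(R_E) = I²·R_E = (1.773)² × 13.3 = 41.82 µW.

P ≈ 41.8 µW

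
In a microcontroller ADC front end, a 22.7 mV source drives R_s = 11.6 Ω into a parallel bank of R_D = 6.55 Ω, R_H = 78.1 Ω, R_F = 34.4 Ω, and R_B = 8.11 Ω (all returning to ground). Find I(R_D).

I ≈ 0.739 mA

Parallel bank: R_p = 1/(1/6.55 + 1/78.1 + 1/34.4 + 1/8.11) = 3.146 Ω.
V_A by voltage divider: V_A = 22.7 × 3.146/(11.6 + 3.146) = 4.843 mV.
Branch current I = V_A/R_D = 4.843/6.55 = 0.7394 mA.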